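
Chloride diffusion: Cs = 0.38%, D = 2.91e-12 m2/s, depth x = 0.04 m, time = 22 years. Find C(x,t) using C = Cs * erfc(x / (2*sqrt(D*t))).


t_seconds = 22 * 365.25 * 24 * 3600 = 694267200.0 s
arg = 0.04 / (2 * sqrt(2.91e-12 * 694267200.0))
= 0.445
erfc(0.445) = 0.5292
C = 0.38 * 0.5292 = 0.2011%

0.2011


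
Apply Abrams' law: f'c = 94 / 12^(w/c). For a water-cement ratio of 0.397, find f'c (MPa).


f'c = 94 / 12^0.397
= 94 / 2.682
= 35.05 MPa

35.05


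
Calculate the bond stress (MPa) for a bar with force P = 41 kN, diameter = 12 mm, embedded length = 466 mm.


u = P / (pi * db * ld)
= 41 * 1000 / (pi * 12 * 466)
= 2.334 MPa

2.334


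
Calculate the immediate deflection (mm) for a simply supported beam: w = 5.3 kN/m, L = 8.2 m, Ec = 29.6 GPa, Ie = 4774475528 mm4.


Convert: L = 8.2 m = 8200 mm, Ec = 29.6 GPa = 29600 MPa
delta = 5 * 5.3 * 8200^4 / (384 * 29600 * 4774475528)
= 2.21 mm

2.21


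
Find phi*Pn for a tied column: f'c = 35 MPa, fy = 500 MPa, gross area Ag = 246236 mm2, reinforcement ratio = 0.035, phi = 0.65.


Ast = rho * Ag = 0.035 * 246236 = 8618.26 mm2
phi*Pn = 0.65 * 0.80 * (0.85 * 35 * (246236 - 8618.26) + 500 * 8618.26) / 1000
= 5916.69 kN

5916.69


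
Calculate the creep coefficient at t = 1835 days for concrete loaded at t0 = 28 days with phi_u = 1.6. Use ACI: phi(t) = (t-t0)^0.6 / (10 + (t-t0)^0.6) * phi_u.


dt = 1835 - 28 = 1807
phi = 1807^0.6 / (10 + 1807^0.6) * 1.6
= 1.44

1.44


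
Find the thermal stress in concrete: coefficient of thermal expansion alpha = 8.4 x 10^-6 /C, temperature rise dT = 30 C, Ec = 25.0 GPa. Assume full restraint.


sigma = alpha * dT * Ec
= 8.4e-6 * 30 * 25.0 * 1000
= 6.3 MPa

6.3


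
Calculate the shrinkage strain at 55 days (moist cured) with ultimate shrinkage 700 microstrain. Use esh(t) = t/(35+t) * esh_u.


esh(55) = 55 / (35 + 55) * 700
= 55 / 90 * 700
= 427.8 microstrain

427.8


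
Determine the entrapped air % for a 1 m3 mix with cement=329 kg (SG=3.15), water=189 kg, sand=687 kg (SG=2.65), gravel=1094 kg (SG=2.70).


Vol cement = 329 / (3.15 * 1000) = 0.104444 m3
Vol water = 189 / 1000 = 0.189 m3
Vol sand = 687 / (2.65 * 1000) = 0.259245 m3
Vol gravel = 1094 / (2.70 * 1000) = 0.405185 m3
Total solid + water volume = 0.957875 m3
Air = (1 - 0.957875) * 100 = 4.21%

4.21


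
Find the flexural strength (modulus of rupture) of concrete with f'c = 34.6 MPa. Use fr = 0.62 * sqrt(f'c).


fr = 0.62 * sqrt(34.6)
= 3.647 MPa

3.647


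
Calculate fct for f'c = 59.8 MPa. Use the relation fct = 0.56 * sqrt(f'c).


fct = 0.56 * sqrt(59.8)
= 0.56 * 7.733
= 4.331 MPa

4.331


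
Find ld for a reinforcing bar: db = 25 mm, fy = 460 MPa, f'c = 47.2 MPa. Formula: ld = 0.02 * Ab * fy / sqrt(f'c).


Ab = pi * 25^2 / 4 = 490.874 mm2
ld = 0.02 * 490.874 * 460 / sqrt(47.2)
= 657.3 mm

657.3


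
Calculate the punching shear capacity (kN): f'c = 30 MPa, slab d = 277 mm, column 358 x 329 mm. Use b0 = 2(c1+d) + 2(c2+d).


b0 = 2*(358 + 277) + 2*(329 + 277) = 2482 mm
Vc = 0.33 * sqrt(30) * 2482 * 277 / 1000
= 1242.67 kN

1242.67


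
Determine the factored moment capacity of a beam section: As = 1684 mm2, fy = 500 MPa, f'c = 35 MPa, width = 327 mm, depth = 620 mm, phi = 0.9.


a = As * fy / (0.85 * f'c * b)
= 1684 * 500 / (0.85 * 35 * 327)
= 86.5521 mm
Mn = As * fy * (d - a/2) / 10^6
= 485.6016 kN-m
phi*Mn = 0.9 * 485.6016 = 437.04 kN-m

437.04


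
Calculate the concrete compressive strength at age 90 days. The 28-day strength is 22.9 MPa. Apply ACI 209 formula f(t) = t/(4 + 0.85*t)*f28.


f(90) = 90 / (4 + 0.85 * 90) * 22.9
= 90 / 80.5 * 22.9
= 25.6 MPa

25.6


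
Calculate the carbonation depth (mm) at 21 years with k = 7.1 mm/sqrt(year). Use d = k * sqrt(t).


depth = k * sqrt(t)
= 7.1 * sqrt(21)
= 32.54 mm

32.54


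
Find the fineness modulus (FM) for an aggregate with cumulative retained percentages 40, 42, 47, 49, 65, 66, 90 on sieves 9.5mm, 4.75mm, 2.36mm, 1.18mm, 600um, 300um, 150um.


FM = sum(cumulative % retained) / 100
= 399 / 100
= 3.99

3.99


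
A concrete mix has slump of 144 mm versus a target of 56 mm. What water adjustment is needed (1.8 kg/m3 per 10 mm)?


Difference = 56 - 144 = -88 mm
Water adjustment = -88 * 1.8 / 10 = -15.8 kg/m3

-15.8


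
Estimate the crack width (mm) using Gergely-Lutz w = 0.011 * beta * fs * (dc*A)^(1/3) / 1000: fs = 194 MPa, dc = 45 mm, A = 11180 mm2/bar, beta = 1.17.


w = 0.011 * beta * fs * (dc * A)^(1/3) / 1000
= 0.011 * 1.17 * 194 * (45 * 11180)^(1/3) / 1000
= 0.199 mm

0.199


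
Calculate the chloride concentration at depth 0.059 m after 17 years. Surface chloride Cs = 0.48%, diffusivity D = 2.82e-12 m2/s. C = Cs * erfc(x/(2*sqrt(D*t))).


t_seconds = 17 * 365.25 * 24 * 3600 = 536479200.0 s
arg = 0.059 / (2 * sqrt(2.82e-12 * 536479200.0))
= 0.7584
erfc(0.7584) = 0.2835
C = 0.48 * 0.2835 = 0.1361%

0.1361


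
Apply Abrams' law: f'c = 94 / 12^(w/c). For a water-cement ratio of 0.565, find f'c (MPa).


f'c = 94 / 12^0.565
= 94 / 4.071
= 23.09 MPa

23.09


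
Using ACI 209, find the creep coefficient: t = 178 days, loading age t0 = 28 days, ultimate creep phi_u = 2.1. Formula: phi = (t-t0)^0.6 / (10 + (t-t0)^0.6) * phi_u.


dt = 178 - 28 = 150
phi = 150^0.6 / (10 + 150^0.6) * 2.1
= 1.405

1.405


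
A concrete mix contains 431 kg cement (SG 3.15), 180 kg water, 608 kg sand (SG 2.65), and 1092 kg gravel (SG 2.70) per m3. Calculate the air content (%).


Vol cement = 431 / (3.15 * 1000) = 0.136825 m3
Vol water = 180 / 1000 = 0.18 m3
Vol sand = 608 / (2.65 * 1000) = 0.229434 m3
Vol gravel = 1092 / (2.70 * 1000) = 0.404444 m3
Total solid + water volume = 0.950704 m3
Air = (1 - 0.950704) * 100 = 4.93%

4.93


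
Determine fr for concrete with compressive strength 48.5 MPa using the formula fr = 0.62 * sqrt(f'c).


fr = 0.62 * sqrt(48.5)
= 4.318 MPa

4.318


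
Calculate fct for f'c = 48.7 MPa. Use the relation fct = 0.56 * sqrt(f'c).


fct = 0.56 * sqrt(48.7)
= 0.56 * 6.979
= 3.908 MPa

3.908


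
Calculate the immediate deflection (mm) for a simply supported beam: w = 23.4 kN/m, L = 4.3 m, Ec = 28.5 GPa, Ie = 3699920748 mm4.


Convert: L = 4.3 m = 4300 mm, Ec = 28.5 GPa = 28500 MPa
delta = 5 * 23.4 * 4300^4 / (384 * 28500 * 3699920748)
= 0.99 mm

0.99


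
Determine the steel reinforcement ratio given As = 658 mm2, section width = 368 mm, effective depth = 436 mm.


rho = As / (b * d)
= 658 / (368 * 436)
= 0.0041

0.0041


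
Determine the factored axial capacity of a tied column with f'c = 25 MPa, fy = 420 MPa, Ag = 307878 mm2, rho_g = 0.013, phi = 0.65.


Ast = rho * Ag = 0.013 * 307878 = 4002.414 mm2
phi*Pn = 0.65 * 0.80 * (0.85 * 25 * (307878 - 4002.414) + 420 * 4002.414) / 1000
= 4231.95 kN

4231.95


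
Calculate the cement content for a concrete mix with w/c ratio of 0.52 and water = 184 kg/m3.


Cement = water / (w/c)
= 184 / 0.52
= 353.8 kg/m3

353.8


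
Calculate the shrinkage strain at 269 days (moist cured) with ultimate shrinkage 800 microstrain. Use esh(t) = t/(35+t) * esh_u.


esh(269) = 269 / (35 + 269) * 800
= 269 / 304 * 800
= 707.9 microstrain

707.9


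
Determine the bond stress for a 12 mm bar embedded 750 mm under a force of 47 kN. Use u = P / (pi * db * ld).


u = P / (pi * db * ld)
= 47 * 1000 / (pi * 12 * 750)
= 1.662 MPa

1.662


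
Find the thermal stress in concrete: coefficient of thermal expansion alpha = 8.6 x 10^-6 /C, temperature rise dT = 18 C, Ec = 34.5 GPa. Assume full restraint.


sigma = alpha * dT * Ec
= 8.6e-6 * 18 * 34.5 * 1000
= 5.341 MPa

5.341


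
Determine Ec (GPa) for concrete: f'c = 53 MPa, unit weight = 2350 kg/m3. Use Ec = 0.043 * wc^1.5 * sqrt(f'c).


Ec = 0.043 * 2350^1.5 * sqrt(53) / 1000
= 35.66 GPa

35.66


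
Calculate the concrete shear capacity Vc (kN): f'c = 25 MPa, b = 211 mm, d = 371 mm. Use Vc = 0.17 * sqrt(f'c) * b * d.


Vc = 0.17 * sqrt(25) * 211 * 371 / 1000
= 66.54 kN

66.54


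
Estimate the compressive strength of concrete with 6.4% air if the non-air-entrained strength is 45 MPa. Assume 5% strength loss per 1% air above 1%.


Strength loss = (6.4 - 1) * 5 = 27.0%
f'c = 45 * (1 - 27.0/100)
= 32.85 MPa

32.85


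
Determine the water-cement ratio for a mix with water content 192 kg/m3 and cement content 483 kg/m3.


w/c = water / cement
w/c = 192 / 483 = 0.398

0.398


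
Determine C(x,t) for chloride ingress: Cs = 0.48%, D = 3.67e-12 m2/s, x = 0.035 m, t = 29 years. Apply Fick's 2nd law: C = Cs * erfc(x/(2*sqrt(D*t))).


t_seconds = 29 * 365.25 * 24 * 3600 = 915170400.0 s
arg = 0.035 / (2 * sqrt(3.67e-12 * 915170400.0))
= 0.302
erfc(0.302) = 0.6693
C = 0.48 * 0.6693 = 0.3213%

0.3213


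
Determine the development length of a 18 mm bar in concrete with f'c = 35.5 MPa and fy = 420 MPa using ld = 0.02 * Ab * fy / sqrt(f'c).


Ab = pi * 18^2 / 4 = 254.469 mm2
ld = 0.02 * 254.469 * 420 / sqrt(35.5)
= 358.8 mm

358.8


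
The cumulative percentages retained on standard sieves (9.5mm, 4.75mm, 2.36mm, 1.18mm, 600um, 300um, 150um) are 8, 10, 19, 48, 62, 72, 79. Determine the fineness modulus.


FM = sum(cumulative % retained) / 100
= 298 / 100
= 2.98

2.98


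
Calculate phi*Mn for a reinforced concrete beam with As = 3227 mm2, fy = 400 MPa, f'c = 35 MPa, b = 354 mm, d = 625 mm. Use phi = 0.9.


a = As * fy / (0.85 * f'c * b)
= 3227 * 400 / (0.85 * 35 * 354)
= 122.5656 mm
Mn = As * fy * (d - a/2) / 10^6
= 727.6461 kN-m
phi*Mn = 0.9 * 727.6461 = 654.88 kN-m

654.88


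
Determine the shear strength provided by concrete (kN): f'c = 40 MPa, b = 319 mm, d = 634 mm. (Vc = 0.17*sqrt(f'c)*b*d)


Vc = 0.17 * sqrt(40) * 319 * 634 / 1000
= 217.45 kN

217.45


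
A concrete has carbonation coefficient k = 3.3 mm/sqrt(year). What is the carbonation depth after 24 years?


depth = k * sqrt(t)
= 3.3 * sqrt(24)
= 16.17 mm

16.17


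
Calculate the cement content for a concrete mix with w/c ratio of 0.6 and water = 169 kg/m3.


Cement = water / (w/c)
= 169 / 0.6
= 281.7 kg/m3

281.7


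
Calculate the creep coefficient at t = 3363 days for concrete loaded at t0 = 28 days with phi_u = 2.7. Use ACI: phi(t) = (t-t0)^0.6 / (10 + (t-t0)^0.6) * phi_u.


dt = 3363 - 28 = 3335
phi = 3335^0.6 / (10 + 3335^0.6) * 2.7
= 2.507

2.507


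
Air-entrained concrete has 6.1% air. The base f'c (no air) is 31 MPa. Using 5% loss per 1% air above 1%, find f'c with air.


Strength loss = (6.1 - 1) * 5 = 25.5%
f'c = 31 * (1 - 25.5/100)
= 23.09 MPa

23.09


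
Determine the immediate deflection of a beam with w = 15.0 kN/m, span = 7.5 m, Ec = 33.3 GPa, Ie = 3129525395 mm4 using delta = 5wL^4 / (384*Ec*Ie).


Convert: L = 7.5 m = 7500 mm, Ec = 33.3 GPa = 33300 MPa
delta = 5 * 15.0 * 7500^4 / (384 * 33300 * 3129525395)
= 5.93 mm

5.93


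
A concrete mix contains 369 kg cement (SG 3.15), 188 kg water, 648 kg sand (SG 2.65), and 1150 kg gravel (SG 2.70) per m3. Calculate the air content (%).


Vol cement = 369 / (3.15 * 1000) = 0.117143 m3
Vol water = 188 / 1000 = 0.188 m3
Vol sand = 648 / (2.65 * 1000) = 0.244528 m3
Vol gravel = 1150 / (2.70 * 1000) = 0.425926 m3
Total solid + water volume = 0.975597 m3
Air = (1 - 0.975597) * 100 = 2.44%

2.44


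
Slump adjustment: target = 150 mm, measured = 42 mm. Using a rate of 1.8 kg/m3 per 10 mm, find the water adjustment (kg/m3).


Difference = 150 - 42 = 108 mm
Water adjustment = 108 * 1.8 / 10 = 19.4 kg/m3

19.4


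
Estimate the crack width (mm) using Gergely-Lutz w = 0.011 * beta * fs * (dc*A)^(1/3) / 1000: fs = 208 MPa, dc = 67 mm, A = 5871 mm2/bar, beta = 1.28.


w = 0.011 * beta * fs * (dc * A)^(1/3) / 1000
= 0.011 * 1.28 * 208 * (67 * 5871)^(1/3) / 1000
= 0.215 mm

0.215


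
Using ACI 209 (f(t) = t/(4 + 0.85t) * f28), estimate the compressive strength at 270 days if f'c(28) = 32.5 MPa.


f(270) = 270 / (4 + 0.85 * 270) * 32.5
= 270 / 233.5 * 32.5
= 37.58 MPa

37.58


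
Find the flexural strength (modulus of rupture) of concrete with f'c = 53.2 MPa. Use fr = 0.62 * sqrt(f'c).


fr = 0.62 * sqrt(53.2)
= 4.522 MPa

4.522


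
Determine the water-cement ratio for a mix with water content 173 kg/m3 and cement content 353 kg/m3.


w/c = water / cement
w/c = 173 / 353 = 0.49

0.49


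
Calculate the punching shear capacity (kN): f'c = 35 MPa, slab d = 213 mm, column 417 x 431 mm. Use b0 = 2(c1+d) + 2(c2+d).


b0 = 2*(417 + 213) + 2*(431 + 213) = 2548 mm
Vc = 0.33 * sqrt(35) * 2548 * 213 / 1000
= 1059.56 kN

1059.56


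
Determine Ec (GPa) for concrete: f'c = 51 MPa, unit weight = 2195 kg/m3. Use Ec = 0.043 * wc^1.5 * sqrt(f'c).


Ec = 0.043 * 2195^1.5 * sqrt(51) / 1000
= 31.58 GPa

31.58


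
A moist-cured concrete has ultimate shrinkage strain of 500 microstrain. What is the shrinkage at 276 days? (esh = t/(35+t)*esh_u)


esh(276) = 276 / (35 + 276) * 500
= 276 / 311 * 500
= 443.7 microstrain

443.7


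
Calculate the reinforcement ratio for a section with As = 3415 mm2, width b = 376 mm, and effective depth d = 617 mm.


rho = As / (b * d)
= 3415 / (376 * 617)
= 0.0147

0.0147


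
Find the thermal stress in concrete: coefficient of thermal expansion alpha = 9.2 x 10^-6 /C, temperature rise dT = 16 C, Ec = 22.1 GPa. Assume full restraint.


sigma = alpha * dT * Ec
= 9.2e-6 * 16 * 22.1 * 1000
= 3.253 MPa

3.253


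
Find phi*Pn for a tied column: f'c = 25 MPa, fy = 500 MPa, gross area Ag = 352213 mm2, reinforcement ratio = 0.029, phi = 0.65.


Ast = rho * Ag = 0.029 * 352213 = 10214.177 mm2
phi*Pn = 0.65 * 0.80 * (0.85 * 25 * (352213 - 10214.177) + 500 * 10214.177) / 1000
= 6434.77 kN

6434.77


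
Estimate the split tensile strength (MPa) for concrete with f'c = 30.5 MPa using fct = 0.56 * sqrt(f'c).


fct = 0.56 * sqrt(30.5)
= 0.56 * 5.523
= 3.093 MPa

3.093


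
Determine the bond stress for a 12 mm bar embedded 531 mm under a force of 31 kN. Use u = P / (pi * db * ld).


u = P / (pi * db * ld)
= 31 * 1000 / (pi * 12 * 531)
= 1.549 MPa

1.549


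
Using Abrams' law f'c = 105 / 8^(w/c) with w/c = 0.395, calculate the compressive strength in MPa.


f'c = 105 / 8^0.395
= 105 / 2.274
= 46.18 MPa

46.18


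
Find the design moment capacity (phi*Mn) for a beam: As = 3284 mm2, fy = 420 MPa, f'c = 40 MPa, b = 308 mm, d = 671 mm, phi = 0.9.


a = As * fy / (0.85 * f'c * b)
= 3284 * 420 / (0.85 * 40 * 308)
= 131.7112 mm
Mn = As * fy * (d - a/2) / 10^6
= 834.6635 kN-m
phi*Mn = 0.9 * 834.6635 = 751.2 kN-m

751.2


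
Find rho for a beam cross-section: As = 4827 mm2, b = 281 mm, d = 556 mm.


rho = As / (b * d)
= 4827 / (281 * 556)
= 0.0309

0.0309


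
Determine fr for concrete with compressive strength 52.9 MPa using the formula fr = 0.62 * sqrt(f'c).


fr = 0.62 * sqrt(52.9)
= 4.509 MPa

4.509


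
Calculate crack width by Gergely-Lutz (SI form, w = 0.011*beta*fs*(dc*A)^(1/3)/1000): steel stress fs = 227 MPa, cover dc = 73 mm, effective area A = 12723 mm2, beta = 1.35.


w = 0.011 * beta * fs * (dc * A)^(1/3) / 1000
= 0.011 * 1.35 * 227 * (73 * 12723)^(1/3) / 1000
= 0.329 mm

0.329


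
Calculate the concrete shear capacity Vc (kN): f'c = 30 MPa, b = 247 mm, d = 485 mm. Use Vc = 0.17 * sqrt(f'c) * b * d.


Vc = 0.17 * sqrt(30) * 247 * 485 / 1000
= 111.54 kN

111.54


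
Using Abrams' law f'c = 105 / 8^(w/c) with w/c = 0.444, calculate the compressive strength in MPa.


f'c = 105 / 8^0.444
= 105 / 2.518
= 41.71 MPa

41.71


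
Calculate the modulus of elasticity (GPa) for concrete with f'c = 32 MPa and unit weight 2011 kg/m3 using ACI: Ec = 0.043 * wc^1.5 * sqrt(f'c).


Ec = 0.043 * 2011^1.5 * sqrt(32) / 1000
= 21.94 GPa

21.94


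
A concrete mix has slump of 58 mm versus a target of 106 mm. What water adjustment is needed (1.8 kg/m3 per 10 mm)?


Difference = 106 - 58 = 48 mm
Water adjustment = 48 * 1.8 / 10 = 8.6 kg/m3

8.6


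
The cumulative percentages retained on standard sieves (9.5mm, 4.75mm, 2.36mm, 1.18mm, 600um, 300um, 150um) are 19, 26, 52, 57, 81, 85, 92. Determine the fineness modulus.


FM = sum(cumulative % retained) / 100
= 412 / 100
= 4.12

4.12


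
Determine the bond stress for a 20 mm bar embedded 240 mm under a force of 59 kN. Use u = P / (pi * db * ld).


u = P / (pi * db * ld)
= 59 * 1000 / (pi * 20 * 240)
= 3.913 MPa

3.913


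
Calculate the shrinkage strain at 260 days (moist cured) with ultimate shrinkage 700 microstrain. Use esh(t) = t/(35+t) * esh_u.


esh(260) = 260 / (35 + 260) * 700
= 260 / 295 * 700
= 616.9 microstrain

616.9


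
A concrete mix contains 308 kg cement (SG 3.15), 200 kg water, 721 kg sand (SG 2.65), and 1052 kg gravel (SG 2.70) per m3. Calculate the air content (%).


Vol cement = 308 / (3.15 * 1000) = 0.097778 m3
Vol water = 200 / 1000 = 0.2 m3
Vol sand = 721 / (2.65 * 1000) = 0.272075 m3
Vol gravel = 1052 / (2.70 * 1000) = 0.38963 m3
Total solid + water volume = 0.959483 m3
Air = (1 - 0.959483) * 100 = 4.05%

4.05


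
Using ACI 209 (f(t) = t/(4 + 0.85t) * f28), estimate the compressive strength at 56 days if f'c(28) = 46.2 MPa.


f(56) = 56 / (4 + 0.85 * 56) * 46.2
= 56 / 51.6 * 46.2
= 50.14 MPa

50.14


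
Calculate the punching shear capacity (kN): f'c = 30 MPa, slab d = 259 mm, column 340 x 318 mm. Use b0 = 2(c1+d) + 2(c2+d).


b0 = 2*(340 + 259) + 2*(318 + 259) = 2352 mm
Vc = 0.33 * sqrt(30) * 2352 * 259 / 1000
= 1101.06 kN

1101.06


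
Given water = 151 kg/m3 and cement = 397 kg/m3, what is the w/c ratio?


w/c = water / cement
w/c = 151 / 397 = 0.38

0.38


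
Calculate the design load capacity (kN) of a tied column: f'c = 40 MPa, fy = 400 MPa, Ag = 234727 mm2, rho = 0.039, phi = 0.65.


Ast = rho * Ag = 0.039 * 234727 = 9154.353 mm2
phi*Pn = 0.65 * 0.80 * (0.85 * 40 * (234727 - 9154.353) + 400 * 9154.353) / 1000
= 5892.23 kN

5892.23


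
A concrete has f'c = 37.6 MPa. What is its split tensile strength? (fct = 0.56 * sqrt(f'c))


fct = 0.56 * sqrt(37.6)
= 0.56 * 6.132
= 3.434 MPa

3.434


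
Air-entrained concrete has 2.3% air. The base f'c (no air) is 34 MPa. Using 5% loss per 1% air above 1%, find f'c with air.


Strength loss = (2.3 - 1) * 5 = 6.5%
f'c = 34 * (1 - 6.5/100)
= 31.79 MPa

31.79


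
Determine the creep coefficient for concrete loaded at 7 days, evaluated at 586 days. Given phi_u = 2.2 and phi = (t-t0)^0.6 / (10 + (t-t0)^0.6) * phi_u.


dt = 586 - 7 = 579
phi = 579^0.6 / (10 + 579^0.6) * 2.2
= 1.803

1.803


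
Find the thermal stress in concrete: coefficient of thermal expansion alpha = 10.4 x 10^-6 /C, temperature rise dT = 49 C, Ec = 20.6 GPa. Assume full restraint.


sigma = alpha * dT * Ec
= 10.4e-6 * 49 * 20.6 * 1000
= 10.498 MPa

10.498


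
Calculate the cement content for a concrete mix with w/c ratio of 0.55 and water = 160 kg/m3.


Cement = water / (w/c)
= 160 / 0.55
= 290.9 kg/m3

290.9


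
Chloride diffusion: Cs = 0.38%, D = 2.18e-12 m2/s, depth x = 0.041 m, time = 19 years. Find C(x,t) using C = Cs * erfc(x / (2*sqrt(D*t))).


t_seconds = 19 * 365.25 * 24 * 3600 = 599594400.0 s
arg = 0.041 / (2 * sqrt(2.18e-12 * 599594400.0))
= 0.567
erfc(0.567) = 0.4226
C = 0.38 * 0.4226 = 0.1606%

0.1606


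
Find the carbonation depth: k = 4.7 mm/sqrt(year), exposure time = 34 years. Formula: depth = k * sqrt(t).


depth = k * sqrt(t)
= 4.7 * sqrt(34)
= 27.41 mm

27.41


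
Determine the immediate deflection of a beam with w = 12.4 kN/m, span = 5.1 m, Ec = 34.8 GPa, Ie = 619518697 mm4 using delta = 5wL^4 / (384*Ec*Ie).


Convert: L = 5.1 m = 5100 mm, Ec = 34.8 GPa = 34800 MPa
delta = 5 * 12.4 * 5100^4 / (384 * 34800 * 619518697)
= 5.07 mm

5.07


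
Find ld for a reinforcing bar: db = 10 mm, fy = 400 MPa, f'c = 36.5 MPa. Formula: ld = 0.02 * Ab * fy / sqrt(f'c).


Ab = pi * 10^2 / 4 = 78.54 mm2
ld = 0.02 * 78.54 * 400 / sqrt(36.5)
= 104.0 mm

104.0


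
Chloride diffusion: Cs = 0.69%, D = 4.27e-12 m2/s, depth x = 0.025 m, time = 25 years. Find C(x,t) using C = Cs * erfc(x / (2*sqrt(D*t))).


t_seconds = 25 * 365.25 * 24 * 3600 = 788940000.0 s
arg = 0.025 / (2 * sqrt(4.27e-12 * 788940000.0))
= 0.2154
erfc(0.2154) = 0.7607
C = 0.69 * 0.7607 = 0.5249%

0.5249


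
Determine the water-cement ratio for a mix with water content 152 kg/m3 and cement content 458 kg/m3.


w/c = water / cement
w/c = 152 / 458 = 0.332

0.332


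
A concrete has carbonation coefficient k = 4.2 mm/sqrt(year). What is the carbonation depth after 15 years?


depth = k * sqrt(t)
= 4.2 * sqrt(15)
= 16.27 mm

16.27


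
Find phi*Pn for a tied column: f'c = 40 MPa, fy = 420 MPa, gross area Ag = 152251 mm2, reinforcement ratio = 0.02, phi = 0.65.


Ast = rho * Ag = 0.02 * 152251 = 3045.02 mm2
phi*Pn = 0.65 * 0.80 * (0.85 * 40 * (152251 - 3045.02) + 420 * 3045.02) / 1000
= 3302.99 kN

3302.99


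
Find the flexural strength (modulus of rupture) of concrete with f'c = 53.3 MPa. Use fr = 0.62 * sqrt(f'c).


fr = 0.62 * sqrt(53.3)
= 4.526 MPa

4.526


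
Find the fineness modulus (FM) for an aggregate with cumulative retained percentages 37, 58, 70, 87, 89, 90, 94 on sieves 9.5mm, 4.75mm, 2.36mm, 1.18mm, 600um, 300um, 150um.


FM = sum(cumulative % retained) / 100
= 525 / 100
= 5.25

5.25


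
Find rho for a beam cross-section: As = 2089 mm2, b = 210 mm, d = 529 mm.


rho = As / (b * d)
= 2089 / (210 * 529)
= 0.0188

0.0188


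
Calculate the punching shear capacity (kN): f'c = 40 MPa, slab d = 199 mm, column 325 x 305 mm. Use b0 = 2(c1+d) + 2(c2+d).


b0 = 2*(325 + 199) + 2*(305 + 199) = 2056 mm
Vc = 0.33 * sqrt(40) * 2056 * 199 / 1000
= 853.93 kN

853.93


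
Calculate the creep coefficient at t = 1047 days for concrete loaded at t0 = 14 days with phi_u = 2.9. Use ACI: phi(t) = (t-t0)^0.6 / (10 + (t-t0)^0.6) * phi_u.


dt = 1047 - 14 = 1033
phi = 1033^0.6 / (10 + 1033^0.6) * 2.9
= 2.51

2.51


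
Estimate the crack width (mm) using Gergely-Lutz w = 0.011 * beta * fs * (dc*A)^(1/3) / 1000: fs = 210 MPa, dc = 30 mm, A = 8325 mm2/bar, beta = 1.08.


w = 0.011 * beta * fs * (dc * A)^(1/3) / 1000
= 0.011 * 1.08 * 210 * (30 * 8325)^(1/3) / 1000
= 0.157 mm

0.157


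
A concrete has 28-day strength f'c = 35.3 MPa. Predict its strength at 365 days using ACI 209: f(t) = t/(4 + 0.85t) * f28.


f(365) = 365 / (4 + 0.85 * 365) * 35.3
= 365 / 314.25 * 35.3
= 41.0 MPa

41.0


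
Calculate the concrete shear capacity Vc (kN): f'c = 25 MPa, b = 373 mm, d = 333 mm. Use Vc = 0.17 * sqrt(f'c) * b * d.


Vc = 0.17 * sqrt(25) * 373 * 333 / 1000
= 105.58 kN

105.58


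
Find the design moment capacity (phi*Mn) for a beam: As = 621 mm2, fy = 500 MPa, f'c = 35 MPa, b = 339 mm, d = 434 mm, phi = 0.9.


a = As * fy / (0.85 * f'c * b)
= 621 * 500 / (0.85 * 35 * 339)
= 30.7875 mm
Mn = As * fy * (d - a/2) / 10^6
= 129.9772 kN-m
phi*Mn = 0.9 * 129.9772 = 116.98 kN-m

116.98


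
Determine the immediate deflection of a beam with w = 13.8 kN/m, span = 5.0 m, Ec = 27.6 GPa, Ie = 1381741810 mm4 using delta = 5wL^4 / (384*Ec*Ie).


Convert: L = 5.0 m = 5000 mm, Ec = 27.6 GPa = 27600 MPa
delta = 5 * 13.8 * 5000^4 / (384 * 27600 * 1381741810)
= 2.94 mm

2.94


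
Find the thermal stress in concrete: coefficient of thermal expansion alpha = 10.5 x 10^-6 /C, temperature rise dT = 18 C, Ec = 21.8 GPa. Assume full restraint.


sigma = alpha * dT * Ec
= 10.5e-6 * 18 * 21.8 * 1000
= 4.12 MPa

4.12


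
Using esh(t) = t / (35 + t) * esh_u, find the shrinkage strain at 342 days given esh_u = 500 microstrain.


esh(342) = 342 / (35 + 342) * 500
= 342 / 377 * 500
= 453.6 microstrain

453.6


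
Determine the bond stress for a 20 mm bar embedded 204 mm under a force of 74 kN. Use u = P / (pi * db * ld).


u = P / (pi * db * ld)
= 74 * 1000 / (pi * 20 * 204)
= 5.773 MPa

5.773


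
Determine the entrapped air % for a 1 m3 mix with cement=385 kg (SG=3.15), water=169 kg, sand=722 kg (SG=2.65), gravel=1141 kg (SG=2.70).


Vol cement = 385 / (3.15 * 1000) = 0.122222 m3
Vol water = 169 / 1000 = 0.169 m3
Vol sand = 722 / (2.65 * 1000) = 0.272453 m3
Vol gravel = 1141 / (2.70 * 1000) = 0.422593 m3
Total solid + water volume = 0.986268 m3
Air = (1 - 0.986268) * 100 = 1.37%

1.37


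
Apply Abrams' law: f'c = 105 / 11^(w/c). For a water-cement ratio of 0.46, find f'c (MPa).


f'c = 105 / 11^0.46
= 105 / 3.013
= 34.85 MPa

34.85


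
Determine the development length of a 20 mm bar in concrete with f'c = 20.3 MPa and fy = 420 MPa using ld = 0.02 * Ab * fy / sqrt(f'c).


Ab = pi * 20^2 / 4 = 314.159 mm2
ld = 0.02 * 314.159 * 420 / sqrt(20.3)
= 585.7 mm

585.7


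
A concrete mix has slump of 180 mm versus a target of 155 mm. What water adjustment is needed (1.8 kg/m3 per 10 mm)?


Difference = 155 - 180 = -25 mm
Water adjustment = -25 * 1.8 / 10 = -4.5 kg/m3

-4.5


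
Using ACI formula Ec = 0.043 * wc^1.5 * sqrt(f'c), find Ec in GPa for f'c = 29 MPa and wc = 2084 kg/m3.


Ec = 0.043 * 2084^1.5 * sqrt(29) / 1000
= 22.03 GPa

22.03


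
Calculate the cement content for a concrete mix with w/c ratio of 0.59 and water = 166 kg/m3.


Cement = water / (w/c)
= 166 / 0.59
= 281.4 kg/m3

281.4


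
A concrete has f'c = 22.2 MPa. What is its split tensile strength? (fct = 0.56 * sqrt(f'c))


fct = 0.56 * sqrt(22.2)
= 0.56 * 4.712
= 2.639 MPa

2.639


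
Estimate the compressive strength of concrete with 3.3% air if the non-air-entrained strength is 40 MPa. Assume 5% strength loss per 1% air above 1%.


Strength loss = (3.3 - 1) * 5 = 11.5%
f'c = 40 * (1 - 11.5/100)
= 35.4 MPa

35.4


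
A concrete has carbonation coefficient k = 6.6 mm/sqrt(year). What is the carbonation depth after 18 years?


depth = k * sqrt(t)
= 6.6 * sqrt(18)
= 28.0 mm

28.0


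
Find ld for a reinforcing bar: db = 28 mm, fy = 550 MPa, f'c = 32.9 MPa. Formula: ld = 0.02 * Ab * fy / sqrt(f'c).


Ab = pi * 28^2 / 4 = 615.752 mm2
ld = 0.02 * 615.752 * 550 / sqrt(32.9)
= 1180.9 mm

1180.9


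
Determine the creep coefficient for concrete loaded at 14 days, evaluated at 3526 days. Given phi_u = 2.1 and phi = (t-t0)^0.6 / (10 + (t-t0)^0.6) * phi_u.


dt = 3526 - 14 = 3512
phi = 3512^0.6 / (10 + 3512^0.6) * 2.1
= 1.954

1.954


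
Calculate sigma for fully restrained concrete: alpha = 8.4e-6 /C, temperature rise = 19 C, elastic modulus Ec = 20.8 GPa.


sigma = alpha * dT * Ec
= 8.4e-6 * 19 * 20.8 * 1000
= 3.32 MPa

3.32


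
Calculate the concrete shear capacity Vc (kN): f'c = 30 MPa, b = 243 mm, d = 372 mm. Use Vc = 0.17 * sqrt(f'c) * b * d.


Vc = 0.17 * sqrt(30) * 243 * 372 / 1000
= 84.17 kN

84.17


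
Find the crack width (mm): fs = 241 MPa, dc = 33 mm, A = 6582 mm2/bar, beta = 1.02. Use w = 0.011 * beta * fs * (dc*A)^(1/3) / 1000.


w = 0.011 * beta * fs * (dc * A)^(1/3) / 1000
= 0.011 * 1.02 * 241 * (33 * 6582)^(1/3) / 1000
= 0.163 mm

0.163


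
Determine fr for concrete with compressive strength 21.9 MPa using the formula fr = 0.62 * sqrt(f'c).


fr = 0.62 * sqrt(21.9)
= 2.901 MPa

2.901


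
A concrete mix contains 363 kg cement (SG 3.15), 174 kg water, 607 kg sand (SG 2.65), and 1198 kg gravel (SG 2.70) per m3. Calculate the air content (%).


Vol cement = 363 / (3.15 * 1000) = 0.115238 m3
Vol water = 174 / 1000 = 0.174 m3
Vol sand = 607 / (2.65 * 1000) = 0.229057 m3
Vol gravel = 1198 / (2.70 * 1000) = 0.443704 m3
Total solid + water volume = 0.961998 m3
Air = (1 - 0.961998) * 100 = 3.8%

3.8


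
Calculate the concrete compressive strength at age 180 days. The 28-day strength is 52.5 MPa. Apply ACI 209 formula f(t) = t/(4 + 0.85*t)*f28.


f(180) = 180 / (4 + 0.85 * 180) * 52.5
= 180 / 157.0 * 52.5
= 60.19 MPa

60.19


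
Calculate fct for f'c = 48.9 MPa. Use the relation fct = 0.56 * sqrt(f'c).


fct = 0.56 * sqrt(48.9)
= 0.56 * 6.993
= 3.916 MPa

3.916


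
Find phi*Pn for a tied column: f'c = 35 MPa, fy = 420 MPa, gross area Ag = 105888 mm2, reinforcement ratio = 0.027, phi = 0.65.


Ast = rho * Ag = 0.027 * 105888 = 2858.976 mm2
phi*Pn = 0.65 * 0.80 * (0.85 * 35 * (105888 - 2858.976) + 420 * 2858.976) / 1000
= 2218.26 kN

2218.26


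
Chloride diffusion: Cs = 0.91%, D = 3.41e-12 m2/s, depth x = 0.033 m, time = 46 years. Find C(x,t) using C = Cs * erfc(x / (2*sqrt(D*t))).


t_seconds = 46 * 365.25 * 24 * 3600 = 1451649600.0 s
arg = 0.033 / (2 * sqrt(3.41e-12 * 1451649600.0))
= 0.2345
erfc(0.2345) = 0.7401
C = 0.91 * 0.7401 = 0.6735%

0.6735


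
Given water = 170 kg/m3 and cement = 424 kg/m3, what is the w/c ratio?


w/c = water / cement
w/c = 170 / 424 = 0.401

0.401


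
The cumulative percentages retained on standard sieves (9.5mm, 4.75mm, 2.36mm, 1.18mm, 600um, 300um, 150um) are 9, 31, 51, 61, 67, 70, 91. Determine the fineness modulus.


FM = sum(cumulative % retained) / 100
= 380 / 100
= 3.8

3.8


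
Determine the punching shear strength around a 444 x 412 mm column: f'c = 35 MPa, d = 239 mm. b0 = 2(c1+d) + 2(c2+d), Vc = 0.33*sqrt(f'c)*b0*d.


b0 = 2*(444 + 239) + 2*(412 + 239) = 2668 mm
Vc = 0.33 * sqrt(35) * 2668 * 239 / 1000
= 1244.89 kN

1244.89


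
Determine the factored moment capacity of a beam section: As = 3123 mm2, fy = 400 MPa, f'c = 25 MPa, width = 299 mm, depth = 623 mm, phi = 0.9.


a = As * fy / (0.85 * f'c * b)
= 3123 * 400 / (0.85 * 25 * 299)
= 196.6083 mm
Mn = As * fy * (d - a/2) / 10^6
= 655.4501 kN-m
phi*Mn = 0.9 * 655.4501 = 589.91 kN-m

589.91


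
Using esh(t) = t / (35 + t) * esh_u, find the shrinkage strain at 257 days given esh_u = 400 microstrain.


esh(257) = 257 / (35 + 257) * 400
= 257 / 292 * 400
= 352.1 microstrain

352.1


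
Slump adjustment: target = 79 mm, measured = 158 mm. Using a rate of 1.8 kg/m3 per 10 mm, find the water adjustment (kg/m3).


Difference = 79 - 158 = -79 mm
Water adjustment = -79 * 1.8 / 10 = -14.2 kg/m3

-14.2


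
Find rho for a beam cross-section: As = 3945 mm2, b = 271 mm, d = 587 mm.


rho = As / (b * d)
= 3945 / (271 * 587)
= 0.0248

0.0248


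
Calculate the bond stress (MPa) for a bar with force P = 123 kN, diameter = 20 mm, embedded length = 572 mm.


u = P / (pi * db * ld)
= 123 * 1000 / (pi * 20 * 572)
= 3.422 MPa

3.422


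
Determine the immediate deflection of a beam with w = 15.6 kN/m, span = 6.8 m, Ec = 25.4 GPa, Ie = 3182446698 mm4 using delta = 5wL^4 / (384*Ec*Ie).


Convert: L = 6.8 m = 6800 mm, Ec = 25.4 GPa = 25400 MPa
delta = 5 * 15.6 * 6800^4 / (384 * 25400 * 3182446698)
= 5.37 mm

5.37


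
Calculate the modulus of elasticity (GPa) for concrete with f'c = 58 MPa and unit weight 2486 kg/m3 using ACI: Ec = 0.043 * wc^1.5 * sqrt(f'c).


Ec = 0.043 * 2486^1.5 * sqrt(58) / 1000
= 40.59 GPa

40.59


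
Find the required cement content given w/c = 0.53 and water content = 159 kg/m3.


Cement = water / (w/c)
= 159 / 0.53
= 300.0 kg/m3

300.0


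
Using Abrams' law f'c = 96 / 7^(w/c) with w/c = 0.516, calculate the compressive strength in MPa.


f'c = 96 / 7^0.516
= 96 / 2.729
= 35.17 MPa

35.17


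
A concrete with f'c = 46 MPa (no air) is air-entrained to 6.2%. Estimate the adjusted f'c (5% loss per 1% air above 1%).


Strength loss = (6.2 - 1) * 5 = 26.0%
f'c = 46 * (1 - 26.0/100)
= 34.04 MPa

34.04


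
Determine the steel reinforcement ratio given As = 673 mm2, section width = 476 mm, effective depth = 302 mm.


rho = As / (b * d)
= 673 / (476 * 302)
= 0.0047

0.0047


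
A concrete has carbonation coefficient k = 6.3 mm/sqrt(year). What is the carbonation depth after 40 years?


depth = k * sqrt(t)
= 6.3 * sqrt(40)
= 39.84 mm

39.84


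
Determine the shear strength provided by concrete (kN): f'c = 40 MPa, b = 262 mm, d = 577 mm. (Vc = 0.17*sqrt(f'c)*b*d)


Vc = 0.17 * sqrt(40) * 262 * 577 / 1000
= 162.54 kN

162.54


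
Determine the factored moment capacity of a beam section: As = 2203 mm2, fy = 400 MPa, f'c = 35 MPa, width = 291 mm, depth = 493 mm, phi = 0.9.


a = As * fy / (0.85 * f'c * b)
= 2203 * 400 / (0.85 * 35 * 291)
= 101.7875 mm
Mn = As * fy * (d - a/2) / 10^6
= 389.584 kN-m
phi*Mn = 0.9 * 389.584 = 350.63 kN-m

350.63


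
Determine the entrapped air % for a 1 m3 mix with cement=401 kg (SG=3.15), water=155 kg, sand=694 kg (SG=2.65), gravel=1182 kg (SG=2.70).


Vol cement = 401 / (3.15 * 1000) = 0.127302 m3
Vol water = 155 / 1000 = 0.155 m3
Vol sand = 694 / (2.65 * 1000) = 0.261887 m3
Vol gravel = 1182 / (2.70 * 1000) = 0.437778 m3
Total solid + water volume = 0.981966 m3
Air = (1 - 0.981966) * 100 = 1.8%

1.8


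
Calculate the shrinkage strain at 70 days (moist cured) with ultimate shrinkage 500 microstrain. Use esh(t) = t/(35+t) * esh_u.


esh(70) = 70 / (35 + 70) * 500
= 70 / 105 * 500
= 333.3 microstrain

333.3


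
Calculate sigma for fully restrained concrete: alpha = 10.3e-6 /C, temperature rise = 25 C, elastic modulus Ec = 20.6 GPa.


sigma = alpha * dT * Ec
= 10.3e-6 * 25 * 20.6 * 1000
= 5.304 MPa

5.304


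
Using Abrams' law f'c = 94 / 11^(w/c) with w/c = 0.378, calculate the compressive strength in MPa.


f'c = 94 / 11^0.378
= 94 / 2.475
= 37.97 MPa

37.97


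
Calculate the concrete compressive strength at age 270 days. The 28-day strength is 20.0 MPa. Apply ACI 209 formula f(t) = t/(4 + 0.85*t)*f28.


f(270) = 270 / (4 + 0.85 * 270) * 20.0
= 270 / 233.5 * 20.0
= 23.13 MPa

23.13


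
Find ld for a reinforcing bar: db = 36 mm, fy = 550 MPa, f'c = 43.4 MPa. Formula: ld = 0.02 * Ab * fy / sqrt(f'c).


Ab = pi * 36^2 / 4 = 1017.876 mm2
ld = 0.02 * 1017.876 * 550 / sqrt(43.4)
= 1699.6 mm

1699.6


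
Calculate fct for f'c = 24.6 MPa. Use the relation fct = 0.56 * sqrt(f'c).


fct = 0.56 * sqrt(24.6)
= 0.56 * 4.96
= 2.778 MPa

2.778


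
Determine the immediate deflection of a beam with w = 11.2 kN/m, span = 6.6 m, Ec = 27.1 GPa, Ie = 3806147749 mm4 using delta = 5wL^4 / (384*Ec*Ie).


Convert: L = 6.6 m = 6600 mm, Ec = 27.1 GPa = 27100 MPa
delta = 5 * 11.2 * 6600^4 / (384 * 27100 * 3806147749)
= 2.68 mm

2.68


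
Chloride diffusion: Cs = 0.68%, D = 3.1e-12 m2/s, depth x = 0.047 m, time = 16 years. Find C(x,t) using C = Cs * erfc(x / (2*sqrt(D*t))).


t_seconds = 16 * 365.25 * 24 * 3600 = 504921600.0 s
arg = 0.047 / (2 * sqrt(3.1e-12 * 504921600.0))
= 0.594
erfc(0.594) = 0.4009
C = 0.68 * 0.4009 = 0.2726%

0.2726


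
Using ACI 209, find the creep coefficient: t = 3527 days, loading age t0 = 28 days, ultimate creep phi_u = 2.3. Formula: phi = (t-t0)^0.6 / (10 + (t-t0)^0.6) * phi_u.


dt = 3527 - 28 = 3499
phi = 3499^0.6 / (10 + 3499^0.6) * 2.3
= 2.14

2.14


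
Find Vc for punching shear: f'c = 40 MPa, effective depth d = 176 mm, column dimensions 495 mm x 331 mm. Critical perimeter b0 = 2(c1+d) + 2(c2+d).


b0 = 2*(495 + 176) + 2*(331 + 176) = 2356 mm
Vc = 0.33 * sqrt(40) * 2356 * 176 / 1000
= 865.43 kN

865.43


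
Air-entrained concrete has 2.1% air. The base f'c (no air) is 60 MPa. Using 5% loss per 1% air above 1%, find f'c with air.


Strength loss = (2.1 - 1) * 5 = 5.5%
f'c = 60 * (1 - 5.5/100)
= 56.7 MPa

56.7


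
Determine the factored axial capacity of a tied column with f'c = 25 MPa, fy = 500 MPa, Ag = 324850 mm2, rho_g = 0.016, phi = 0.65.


Ast = rho * Ag = 0.016 * 324850 = 5197.6 mm2
phi*Pn = 0.65 * 0.80 * (0.85 * 25 * (324850 - 5197.6) + 500 * 5197.6) / 1000
= 4883.54 kN

4883.54


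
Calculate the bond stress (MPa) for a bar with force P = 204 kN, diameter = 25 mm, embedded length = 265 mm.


u = P / (pi * db * ld)
= 204 * 1000 / (pi * 25 * 265)
= 9.802 MPa

9.802


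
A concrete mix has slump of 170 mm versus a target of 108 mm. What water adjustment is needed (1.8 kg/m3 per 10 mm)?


Difference = 108 - 170 = -62 mm
Water adjustment = -62 * 1.8 / 10 = -11.2 kg/m3

-11.2


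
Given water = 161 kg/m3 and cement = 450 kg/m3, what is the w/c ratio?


w/c = water / cement
w/c = 161 / 450 = 0.358

0.358


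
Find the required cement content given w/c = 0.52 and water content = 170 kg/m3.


Cement = water / (w/c)
= 170 / 0.52
= 326.9 kg/m3

326.9


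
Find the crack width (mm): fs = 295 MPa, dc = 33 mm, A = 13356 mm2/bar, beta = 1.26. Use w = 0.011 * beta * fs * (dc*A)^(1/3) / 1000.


w = 0.011 * beta * fs * (dc * A)^(1/3) / 1000
= 0.011 * 1.26 * 295 * (33 * 13356)^(1/3) / 1000
= 0.311 mm

0.311


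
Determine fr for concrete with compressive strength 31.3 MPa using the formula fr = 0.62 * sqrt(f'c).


fr = 0.62 * sqrt(31.3)
= 3.469 MPa

3.469


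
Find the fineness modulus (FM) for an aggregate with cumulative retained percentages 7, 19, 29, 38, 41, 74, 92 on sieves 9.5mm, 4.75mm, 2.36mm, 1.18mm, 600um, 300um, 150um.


FM = sum(cumulative % retained) / 100
= 300 / 100
= 3.0

3.0


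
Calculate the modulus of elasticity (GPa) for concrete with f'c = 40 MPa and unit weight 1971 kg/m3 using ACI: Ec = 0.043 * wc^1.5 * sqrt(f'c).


Ec = 0.043 * 1971^1.5 * sqrt(40) / 1000
= 23.8 GPa

23.8


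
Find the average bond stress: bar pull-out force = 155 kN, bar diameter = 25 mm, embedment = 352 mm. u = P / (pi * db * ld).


u = P / (pi * db * ld)
= 155 * 1000 / (pi * 25 * 352)
= 5.607 MPa

5.607


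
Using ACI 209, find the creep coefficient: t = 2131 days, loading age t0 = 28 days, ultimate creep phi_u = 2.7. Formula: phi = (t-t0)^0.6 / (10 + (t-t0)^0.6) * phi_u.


dt = 2131 - 28 = 2103
phi = 2103^0.6 / (10 + 2103^0.6) * 2.7
= 2.451

2.451


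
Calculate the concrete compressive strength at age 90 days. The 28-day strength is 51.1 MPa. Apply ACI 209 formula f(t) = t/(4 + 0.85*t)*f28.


f(90) = 90 / (4 + 0.85 * 90) * 51.1
= 90 / 80.5 * 51.1
= 57.13 MPa

57.13


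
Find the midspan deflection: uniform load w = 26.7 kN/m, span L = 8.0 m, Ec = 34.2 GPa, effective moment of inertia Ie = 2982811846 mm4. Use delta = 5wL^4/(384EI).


Convert: L = 8.0 m = 8000 mm, Ec = 34.2 GPa = 34200 MPa
delta = 5 * 26.7 * 8000^4 / (384 * 34200 * 2982811846)
= 13.96 mm

13.96


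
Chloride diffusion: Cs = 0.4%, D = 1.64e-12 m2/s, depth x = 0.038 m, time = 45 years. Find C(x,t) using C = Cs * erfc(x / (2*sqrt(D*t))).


t_seconds = 45 * 365.25 * 24 * 3600 = 1420092000.0 s
arg = 0.038 / (2 * sqrt(1.64e-12 * 1420092000.0))
= 0.3937
erfc(0.3937) = 0.5777
C = 0.4 * 0.5777 = 0.2311%

0.2311


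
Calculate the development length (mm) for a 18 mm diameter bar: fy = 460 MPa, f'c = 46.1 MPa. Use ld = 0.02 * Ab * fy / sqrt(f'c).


Ab = pi * 18^2 / 4 = 254.469 mm2
ld = 0.02 * 254.469 * 460 / sqrt(46.1)
= 344.8 mm

344.8


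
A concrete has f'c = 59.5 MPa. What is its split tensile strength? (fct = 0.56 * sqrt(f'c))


fct = 0.56 * sqrt(59.5)
= 0.56 * 7.714
= 4.32 MPa

4.32


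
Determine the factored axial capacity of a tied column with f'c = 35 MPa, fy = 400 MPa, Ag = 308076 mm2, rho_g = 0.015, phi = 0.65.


Ast = rho * Ag = 0.015 * 308076 = 4621.14 mm2
phi*Pn = 0.65 * 0.80 * (0.85 * 35 * (308076 - 4621.14) + 400 * 4621.14) / 1000
= 5655.64 kN

5655.64


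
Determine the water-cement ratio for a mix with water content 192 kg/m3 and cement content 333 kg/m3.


w/c = water / cement
w/c = 192 / 333 = 0.577

0.577


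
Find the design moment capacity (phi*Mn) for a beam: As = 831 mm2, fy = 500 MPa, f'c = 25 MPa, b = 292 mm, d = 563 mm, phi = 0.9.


a = As * fy / (0.85 * f'c * b)
= 831 * 500 / (0.85 * 25 * 292)
= 66.9621 mm
Mn = As * fy * (d - a/2) / 10^6
= 220.0151 kN-m
phi*Mn = 0.9 * 220.0151 = 198.01 kN-m

198.01


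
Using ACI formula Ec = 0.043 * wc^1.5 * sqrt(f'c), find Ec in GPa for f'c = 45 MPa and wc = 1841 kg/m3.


Ec = 0.043 * 1841^1.5 * sqrt(45) / 1000
= 22.79 GPa

22.79


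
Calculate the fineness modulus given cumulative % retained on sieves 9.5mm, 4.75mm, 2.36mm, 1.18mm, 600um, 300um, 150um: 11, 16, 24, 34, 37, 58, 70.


FM = sum(cumulative % retained) / 100
= 250 / 100
= 2.5

2.5
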